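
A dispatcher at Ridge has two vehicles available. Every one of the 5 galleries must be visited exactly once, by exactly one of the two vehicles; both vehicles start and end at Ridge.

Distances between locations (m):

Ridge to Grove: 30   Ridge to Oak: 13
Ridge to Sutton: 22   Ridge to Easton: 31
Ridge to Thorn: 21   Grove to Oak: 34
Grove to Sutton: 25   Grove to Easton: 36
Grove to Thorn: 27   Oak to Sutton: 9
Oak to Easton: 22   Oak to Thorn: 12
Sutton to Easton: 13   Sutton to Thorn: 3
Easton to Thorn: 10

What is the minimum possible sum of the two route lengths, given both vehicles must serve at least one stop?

125 m — the smallest possible combined total.

Check every non-empty split of the stops between the two vehicles; for each half take its own optimal tour:
  {Grove} + {Oak, Sutton, Easton, Thorn}: 60 + 66 = 126
  {Oak} + {Grove, Sutton, Easton, Thorn}: 26 + 99 = 125
  {Grove, Oak} + {Sutton, Easton, Thorn}: 77 + 66 = 143
  {Sutton} + {Grove, Oak, Easton, Thorn}: 44 + 101 = 145
  {Grove, Sutton} + {Oak, Easton, Thorn}: 77 + 66 = 143
  {Oak, Sutton} + {Grove, Easton, Thorn}: 44 + 97 = 141
  … (15 splits in total)
Best: vehicle 1 Ridge → Oak → Ridge = 26; vehicle 2 Ridge → Grove → Sutton → Easton → Thorn → Ridge = 99; combined 125.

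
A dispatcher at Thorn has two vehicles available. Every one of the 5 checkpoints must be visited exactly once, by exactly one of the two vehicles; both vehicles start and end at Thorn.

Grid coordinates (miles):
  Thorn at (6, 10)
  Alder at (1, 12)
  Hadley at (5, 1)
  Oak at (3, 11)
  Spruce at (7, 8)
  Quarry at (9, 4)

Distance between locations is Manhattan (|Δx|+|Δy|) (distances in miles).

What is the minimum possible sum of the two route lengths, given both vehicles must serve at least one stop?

Try each way of splitting the stops between the two vehicles (each non-empty) and, for each split, find the best tour for each vehicle:
  {Alder} + {Hadley, Oak, Spruce, Quarry}: 14 + 32 = 46
  {Hadley} + {Alder, Oak, Spruce, Quarry}: 20 + 32 = 52
  {Alder, Hadley} + {Oak, Spruce, Quarry}: 32 + 26 = 58
  {Oak} + {Alder, Hadley, Spruce, Quarry}: 8 + 38 = 46
  {Alder, Oak} + {Hadley, Spruce, Quarry}: 14 + 26 = 40
  {Hadley, Oak} + {Alder, Spruce, Quarry}: 26 + 32 = 58
  … (15 splits in total)
Best: vehicle 1 Thorn → Alder → Oak → Thorn = 14; vehicle 2 Thorn → Hadley → Quarry → Spruce → Thorn = 26; combined 40.

Minimum combined distance: 40 miles.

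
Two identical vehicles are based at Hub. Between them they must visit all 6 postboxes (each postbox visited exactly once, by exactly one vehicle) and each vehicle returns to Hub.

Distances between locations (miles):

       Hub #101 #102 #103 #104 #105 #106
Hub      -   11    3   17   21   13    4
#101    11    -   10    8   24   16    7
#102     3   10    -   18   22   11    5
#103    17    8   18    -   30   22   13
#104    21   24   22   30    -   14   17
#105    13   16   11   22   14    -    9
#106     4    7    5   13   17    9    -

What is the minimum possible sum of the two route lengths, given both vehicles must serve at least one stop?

Try each way of splitting the stops between the two vehicles (each non-empty) and, for each split, find the best tour for each vehicle:
  {#101} + {#102, #103, #104, #105, #106}: 22 + 75 = 97
  {#102} + {#101, #103, #104, #105, #106}: 6 + 76 = 82
  {#101, #102} + {#103, #104, #105, #106}: 24 + 74 = 98
  {#103} + {#101, #102, #104, #105, #106}: 34 + 63 = 97
  {#101, #103} + {#102, #104, #105, #106}: 36 + 49 = 85
  {#102, #103} + {#101, #104, #105, #106}: 38 + 62 = 100
  … (31 splits in total)
Best: vehicle 1 Hub → #102 → Hub = 6; vehicle 2 Hub → #101 → #103 → #104 → #105 → #106 → Hub = 76; combined 82.

Minimum combined distance: 82 miles.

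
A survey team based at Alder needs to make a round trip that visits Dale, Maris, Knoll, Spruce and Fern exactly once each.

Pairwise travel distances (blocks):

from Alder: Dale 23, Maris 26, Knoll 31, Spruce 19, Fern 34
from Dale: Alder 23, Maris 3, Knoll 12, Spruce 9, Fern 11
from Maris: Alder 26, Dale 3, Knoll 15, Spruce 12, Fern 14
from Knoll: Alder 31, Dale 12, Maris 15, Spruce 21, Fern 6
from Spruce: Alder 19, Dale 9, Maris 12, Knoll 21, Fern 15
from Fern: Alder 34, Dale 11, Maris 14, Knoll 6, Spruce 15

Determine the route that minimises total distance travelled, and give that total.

Alder→Dale→Maris→Knoll→Spruce→Fern→Alder: 23+3+15+21+15+34 = 111
Alder→Dale→Maris→Knoll→Fern→Spruce→Alder: 23+3+15+6+15+19 = 81
Alder→Dale→Maris→Spruce→Knoll→Fern→Alder: 23+3+12+21+6+34 = 99
Alder→Dale→Maris→Spruce→Fern→Knoll→Alder: 23+3+12+15+6+31 = 90
Alder→Dale→Maris→Fern→Knoll→Spruce→Alder: 23+3+14+6+21+19 = 86
Alder→Dale→Maris→Fern→Spruce→Knoll→Alder: 23+3+14+15+21+31 = 107
Alder→Dale→Knoll→Maris→Spruce→Fern→Alder: 23+12+15+12+15+34 = 111
Alder→Dale→Knoll→Maris→Fern→Spruce→Alder: 23+12+15+14+15+19 = 98
Alder→Dale→Knoll→Spruce→Maris→Fern→Alder: 23+12+21+12+14+34 = 116
Alder→Dale→Knoll→Spruce→Fern→Maris→Alder: 23+12+21+15+14+26 = 111
Alder→Dale→Knoll→Fern→Maris→Spruce→Alder: 23+12+6+14+12+19 = 86
Alder→Dale→Knoll→Fern→Spruce→Maris→Alder: 23+12+6+15+12+26 = 94
Alder→Dale→Spruce→Maris→Knoll→Fern→Alder: 23+9+12+15+6+34 = 99
Alder→Dale→Spruce→Maris→Fern→Knoll→Alder: 23+9+12+14+6+31 = 95
… (46 more)
The minimum is 81.
One optimal route: Alder → Dale → Maris → Knoll → Fern → Spruce → Alder (or its reverse).

Minimum total distance: 81 blocks.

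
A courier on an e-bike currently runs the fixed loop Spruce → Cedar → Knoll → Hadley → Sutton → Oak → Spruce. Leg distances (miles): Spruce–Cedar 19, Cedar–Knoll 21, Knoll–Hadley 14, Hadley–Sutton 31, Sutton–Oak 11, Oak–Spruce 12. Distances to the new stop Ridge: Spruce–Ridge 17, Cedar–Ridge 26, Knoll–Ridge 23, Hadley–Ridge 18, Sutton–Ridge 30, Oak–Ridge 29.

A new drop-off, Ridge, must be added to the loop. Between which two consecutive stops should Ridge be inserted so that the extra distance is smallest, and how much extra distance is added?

Insertion cost between consecutive stops i–j is d(i,Ridge) + d(Ridge,j) − d(i,j):
  between Spruce and Cedar: 17 + 26 − 19 = 24
  between Cedar and Knoll: 26 + 23 − 21 = 28
  between Knoll and Hadley: 23 + 18 − 14 = 27
  between Hadley and Sutton: 18 + 30 − 31 = 17
  between Sutton and Oak: 30 + 29 − 11 = 48
  between Oak and Spruce: 29 + 17 − 12 = 34
Cheapest insertion is between Hadley and Sutton, adding 17.
New total = 108 + 17 = 125.

Minimum extra distance: 17 miles, inserting Ridge between Hadley and Sutton.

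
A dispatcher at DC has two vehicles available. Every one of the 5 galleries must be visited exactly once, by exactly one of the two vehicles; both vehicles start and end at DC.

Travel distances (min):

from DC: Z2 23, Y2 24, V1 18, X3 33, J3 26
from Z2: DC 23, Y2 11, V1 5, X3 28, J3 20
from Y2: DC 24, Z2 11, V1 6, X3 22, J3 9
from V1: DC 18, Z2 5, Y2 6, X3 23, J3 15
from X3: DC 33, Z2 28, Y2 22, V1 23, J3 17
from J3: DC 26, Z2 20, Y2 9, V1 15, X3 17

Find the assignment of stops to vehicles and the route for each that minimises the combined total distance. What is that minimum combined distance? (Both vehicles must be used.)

Minimum combined distance: 129 min.

Check every non-empty split of the stops between the two vehicles; for each half take its own optimal tour:
  {Z2} + {Y2, V1, X3, J3}: 46 + 83 = 129
  {Y2} + {Z2, V1, X3, J3}: 48 + 93 = 141
  {Z2, Y2} + {V1, X3, J3}: 58 + 83 = 141
  {V1} + {Z2, Y2, X3, J3}: 36 + 93 = 129
  {Z2, V1} + {Y2, X3, J3}: 46 + 83 = 129
  {Y2, V1} + {Z2, X3, J3}: 48 + 93 = 141
  … (15 splits in total)
Best: vehicle 1 DC → Z2 → DC = 46; vehicle 2 DC → V1 → Y2 → J3 → X3 → DC = 83; combined 129.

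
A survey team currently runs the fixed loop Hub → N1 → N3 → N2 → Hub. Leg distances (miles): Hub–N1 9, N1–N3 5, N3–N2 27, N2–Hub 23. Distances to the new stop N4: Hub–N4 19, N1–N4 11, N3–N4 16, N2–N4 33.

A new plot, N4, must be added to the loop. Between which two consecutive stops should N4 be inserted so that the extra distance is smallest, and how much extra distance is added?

Minimum extra distance: 21 miles, inserting N4 between Hub and N1.

Insertion cost between consecutive stops i–j is d(i,N4) + d(N4,j) − d(i,j):
  between Hub and N1: 19 + 11 − 9 = 21
  between N1 and N3: 11 + 16 − 5 = 22
  between N3 and N2: 16 + 33 − 27 = 22
  between N2 and Hub: 33 + 19 − 23 = 29
Cheapest insertion is between Hub and N1, adding 21.
New total = 64 + 21 = 85.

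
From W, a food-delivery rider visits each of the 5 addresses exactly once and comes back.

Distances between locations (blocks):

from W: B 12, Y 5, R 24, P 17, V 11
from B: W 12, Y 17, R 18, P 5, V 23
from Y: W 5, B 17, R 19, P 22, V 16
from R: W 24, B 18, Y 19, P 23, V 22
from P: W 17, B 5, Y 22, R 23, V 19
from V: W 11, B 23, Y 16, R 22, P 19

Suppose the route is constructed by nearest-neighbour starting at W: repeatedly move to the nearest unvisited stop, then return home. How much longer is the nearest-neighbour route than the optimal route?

From W: Y=5, V=11, B=12, P=17, R=24 → choose Y (5).
From Y: V=16, B=17, R=19, P=22 → choose V (16).
From V: P=19, R=22, B=23 → choose P (19).
From P: B=5, R=23 → choose B (5).
From B: R=18 → choose R (18).
NN route W → Y → V → P → B → R → W costs 87.
Optimal: W → Y → R → B → P → V → W costs 77 (by enumerating all 60 distinct tours).
Excess = 87 − 77 = 10.

The nearest-neighbour route is 10 blocks longer than optimal.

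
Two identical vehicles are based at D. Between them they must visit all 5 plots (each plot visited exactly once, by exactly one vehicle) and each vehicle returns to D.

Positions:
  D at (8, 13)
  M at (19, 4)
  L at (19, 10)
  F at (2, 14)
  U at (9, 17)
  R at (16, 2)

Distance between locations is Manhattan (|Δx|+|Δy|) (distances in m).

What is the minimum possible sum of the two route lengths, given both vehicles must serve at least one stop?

There are 2^4 − 1 = 15 ways to divide the 5 stops into two non-empty groups. For each, the best each vehicle can do is its own shortest tour through its group:
  {M} + {L, F, U, R}: 40 + 64 = 104
  {L} + {M, F, U, R}: 28 + 64 = 92
  {M, L} + {F, U, R}: 40 + 58 = 98
  {F} + {M, L, U, R}: 14 + 52 = 66
  {M, F} + {L, U, R}: 54 + 52 = 106
  {L, F} + {M, U, R}: 42 + 52 = 94
  … (15 splits in total)
Best: vehicle 1 D → F → D = 14; vehicle 2 D → L → M → R → U → D = 52; combined 66.

Minimum combined distance: 66 m.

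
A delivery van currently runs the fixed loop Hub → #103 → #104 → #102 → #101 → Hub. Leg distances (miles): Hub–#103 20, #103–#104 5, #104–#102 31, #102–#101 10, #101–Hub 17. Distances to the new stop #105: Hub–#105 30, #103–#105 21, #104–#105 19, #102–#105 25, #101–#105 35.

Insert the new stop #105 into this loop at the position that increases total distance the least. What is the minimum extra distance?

Insertion cost between consecutive stops i–j is d(i,#105) + d(#105,j) − d(i,j):
  between Hub and #103: 30 + 21 − 20 = 31
  between #103 and #104: 21 + 19 − 5 = 35
  between #104 and #102: 19 + 25 − 31 = 13
  between #102 and #101: 25 + 35 − 10 = 50
  between #101 and Hub: 35 + 30 − 17 = 48
Cheapest insertion is between #104 and #102, adding 13.
New total = 83 + 13 = 96.

+13 miles — insert #105 between #104 and #102.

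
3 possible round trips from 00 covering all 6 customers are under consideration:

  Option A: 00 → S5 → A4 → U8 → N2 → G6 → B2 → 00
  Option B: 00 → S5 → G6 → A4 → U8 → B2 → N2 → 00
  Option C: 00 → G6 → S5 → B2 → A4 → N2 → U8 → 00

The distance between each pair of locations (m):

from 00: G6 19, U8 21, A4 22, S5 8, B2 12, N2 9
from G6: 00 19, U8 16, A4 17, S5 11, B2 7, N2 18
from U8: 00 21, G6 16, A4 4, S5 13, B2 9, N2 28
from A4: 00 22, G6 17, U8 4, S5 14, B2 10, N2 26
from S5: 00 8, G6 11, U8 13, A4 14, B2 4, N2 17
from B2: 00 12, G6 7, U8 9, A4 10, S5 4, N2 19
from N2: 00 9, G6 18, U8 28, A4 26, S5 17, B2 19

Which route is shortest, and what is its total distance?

77 m — Option B is the shortest.

Option A: 8 + 14 + 4 + 28 + 18 + 7 + 12 = 91
Option B: 8 + 11 + 17 + 4 + 9 + 19 + 9 = 77
Option C: 19 + 11 + 4 + 10 + 26 + 28 + 21 = 119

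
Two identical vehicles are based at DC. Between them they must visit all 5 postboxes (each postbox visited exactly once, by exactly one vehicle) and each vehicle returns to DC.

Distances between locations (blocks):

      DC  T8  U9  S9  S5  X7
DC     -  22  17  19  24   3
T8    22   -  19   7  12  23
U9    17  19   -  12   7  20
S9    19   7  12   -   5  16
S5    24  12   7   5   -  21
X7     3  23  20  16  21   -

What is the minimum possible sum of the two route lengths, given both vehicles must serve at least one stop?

Check every non-empty split of the stops between the two vehicles; for each half take its own optimal tour:
  {T8} + {U9, S9, S5, X7}: 44 + 48 = 92
  {U9} + {T8, S9, S5, X7}: 34 + 58 = 92
  {T8, U9} + {S9, S5, X7}: 58 + 48 = 106
  {S9} + {T8, U9, S5, X7}: 38 + 62 = 100
  {T8, S9} + {U9, S5, X7}: 48 + 48 = 96
  {U9, S9} + {T8, S5, X7}: 48 + 58 = 106
  … (15 splits in total)
  {T8, U9, S9, S5} + {X7}: 58 + 6 = 64  ← best
Best: vehicle 1 DC → T8 → S9 → S5 → U9 → DC = 58; vehicle 2 DC → X7 → DC = 6; combined 64.

Minimum combined distance: 64 blocks.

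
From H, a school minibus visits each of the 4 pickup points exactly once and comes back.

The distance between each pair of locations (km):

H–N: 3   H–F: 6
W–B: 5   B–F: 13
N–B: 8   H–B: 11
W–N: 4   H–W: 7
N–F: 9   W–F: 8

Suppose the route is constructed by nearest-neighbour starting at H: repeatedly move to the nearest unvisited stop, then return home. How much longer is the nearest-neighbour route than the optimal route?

The nearest-neighbour route is 1 km longer than optimal.

From H: N=3, F=6, W=7, B=11 → choose N (3).
From N: W=4, B=8, F=9 → choose W (4).
From W: B=5, F=8 → choose B (5).
From B: F=13 → choose F (13).
NN route H → N → W → B → F → H costs 31.
Optimal: H → N → B → W → F → H costs 30 (by enumerating all 12 distinct tours).
Excess = 31 − 30 = 1.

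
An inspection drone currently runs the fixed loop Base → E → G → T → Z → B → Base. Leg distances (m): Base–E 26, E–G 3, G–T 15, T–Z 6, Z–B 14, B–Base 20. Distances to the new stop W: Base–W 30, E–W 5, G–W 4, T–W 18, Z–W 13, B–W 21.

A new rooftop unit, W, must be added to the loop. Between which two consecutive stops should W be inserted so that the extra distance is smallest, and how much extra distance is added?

Insertion cost between consecutive stops i–j is d(i,W) + d(W,j) − d(i,j):
  between Base and E: 30 + 5 − 26 = 9
  between E and G: 5 + 4 − 3 = 6
  between G and T: 4 + 18 − 15 = 7
  between T and Z: 18 + 13 − 6 = 25
  between Z and B: 13 + 21 − 14 = 20
  between B and Base: 21 + 30 − 20 = 31
Cheapest insertion is between E and G, adding 6.
New total = 84 + 6 = 90.

+6 m — insert W between E and G.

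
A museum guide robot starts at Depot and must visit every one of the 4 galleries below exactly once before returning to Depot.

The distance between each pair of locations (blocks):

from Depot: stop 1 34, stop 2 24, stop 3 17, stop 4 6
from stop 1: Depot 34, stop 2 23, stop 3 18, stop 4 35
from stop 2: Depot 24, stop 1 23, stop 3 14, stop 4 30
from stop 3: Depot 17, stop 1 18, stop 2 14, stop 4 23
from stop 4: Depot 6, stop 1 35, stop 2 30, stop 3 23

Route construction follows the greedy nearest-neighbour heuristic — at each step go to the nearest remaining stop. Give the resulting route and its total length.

At Depot the remaining stops are stop 4 6, stop 3 17, stop 2 24, stop 1 34; go to stop 4.
At stop 4 the remaining stops are stop 3 23, stop 2 30, stop 1 35; go to stop 3.
At stop 3 the remaining stops are stop 2 14, stop 1 18; go to stop 2.
At stop 2 the remaining stops are stop 1 23; go to stop 1.
Return stop 1→Depot: 34.
Total = 6 + 23 + 14 + 23 + 34 = 100.

Nearest-neighbour total = 100 blocks; route Depot → stop 4 → stop 3 → stop 2 → stop 1 → Depot.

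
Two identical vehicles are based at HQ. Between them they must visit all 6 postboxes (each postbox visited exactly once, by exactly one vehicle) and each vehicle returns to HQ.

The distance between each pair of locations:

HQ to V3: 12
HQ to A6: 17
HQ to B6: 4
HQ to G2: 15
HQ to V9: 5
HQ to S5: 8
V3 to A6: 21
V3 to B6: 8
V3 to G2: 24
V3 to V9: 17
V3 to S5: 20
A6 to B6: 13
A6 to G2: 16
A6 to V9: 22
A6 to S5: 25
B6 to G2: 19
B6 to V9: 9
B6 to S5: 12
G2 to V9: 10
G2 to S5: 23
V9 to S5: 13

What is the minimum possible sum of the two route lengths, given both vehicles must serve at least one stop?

There are 2^5 − 1 = 31 ways to divide the 6 stops into two non-empty groups. For each, the best each vehicle can do is its own shortest tour through its group:
  {V3} + {A6, B6, G2, V9, S5}: 24 + 64 = 88
  {A6} + {V3, B6, G2, V9, S5}: 34 + 67 = 101
  {V3, A6} + {B6, G2, V9, S5}: 50 + 54 = 104
  {B6} + {V3, A6, G2, V9, S5}: 8 + 80 = 88
  {V3, B6} + {A6, G2, V9, S5}: 24 + 64 = 88
  {A6, B6} + {V3, G2, V9, S5}: 34 + 67 = 101
  … (31 splits in total)
  {V3, A6, B6, G2, V9} + {S5}: 64 + 16 = 80  ← best
Best: vehicle 1 HQ → V3 → B6 → A6 → G2 → V9 → HQ = 64; vehicle 2 HQ → S5 → HQ = 16; combined 80.

Minimum combined distance: 80.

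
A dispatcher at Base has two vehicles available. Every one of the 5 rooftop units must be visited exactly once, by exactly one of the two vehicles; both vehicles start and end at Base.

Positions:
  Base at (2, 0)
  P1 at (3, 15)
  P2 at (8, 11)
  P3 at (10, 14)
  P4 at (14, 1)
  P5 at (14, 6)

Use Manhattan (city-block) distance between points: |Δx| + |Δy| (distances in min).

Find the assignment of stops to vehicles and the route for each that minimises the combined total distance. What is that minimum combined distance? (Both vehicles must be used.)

Check every non-empty split of the stops between the two vehicles; for each half take its own optimal tour:
  {P1} + {P2, P3, P4, P5}: 32 + 52 = 84
  {P2} + {P1, P3, P4, P5}: 34 + 54 = 88
  {P1, P2} + {P3, P4, P5}: 42 + 52 = 94
  {P3} + {P1, P2, P4, P5}: 44 + 54 = 98
  {P1, P3} + {P2, P4, P5}: 46 + 46 = 92
  {P2, P3} + {P1, P4, P5}: 44 + 54 = 98
  … (15 splits in total)
  {P1, P2, P3} + {P4, P5}: 46 + 36 = 82  ← best
Best: vehicle 1 Base → P1 → P3 → P2 → Base = 46; vehicle 2 Base → P4 → P5 → Base = 36; combined 82.

82 min — the smallest possible combined total.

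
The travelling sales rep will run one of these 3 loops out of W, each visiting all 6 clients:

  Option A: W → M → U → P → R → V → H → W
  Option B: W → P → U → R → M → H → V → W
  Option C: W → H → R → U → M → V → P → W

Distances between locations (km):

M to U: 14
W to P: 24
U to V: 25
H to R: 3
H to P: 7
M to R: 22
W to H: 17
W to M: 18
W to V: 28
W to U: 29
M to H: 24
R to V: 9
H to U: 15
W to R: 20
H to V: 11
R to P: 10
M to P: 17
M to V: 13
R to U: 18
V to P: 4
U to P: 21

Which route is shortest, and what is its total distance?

Shortest is Option C, total 93 km.

Option A: 18 + 14 + 21 + 10 + 9 + 11 + 17 = 100
Option B: 24 + 21 + 18 + 22 + 24 + 11 + 28 = 148
Option C: 17 + 3 + 18 + 14 + 13 + 4 + 24 = 93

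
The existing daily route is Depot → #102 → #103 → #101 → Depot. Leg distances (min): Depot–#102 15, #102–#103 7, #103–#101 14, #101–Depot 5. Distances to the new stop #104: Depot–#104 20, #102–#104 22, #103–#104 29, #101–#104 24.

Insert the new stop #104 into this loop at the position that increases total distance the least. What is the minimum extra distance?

Insertion cost between consecutive stops i–j is d(i,#104) + d(#104,j) − d(i,j):
  between Depot and #102: 20 + 22 − 15 = 27
  between #102 and #103: 22 + 29 − 7 = 44
  between #103 and #101: 29 + 24 − 14 = 39
  between #101 and Depot: 24 + 20 − 5 = 39
Cheapest insertion is between Depot and #102, adding 27.
New total = 41 + 27 = 68.

+27 min — insert #104 between Depot and #102.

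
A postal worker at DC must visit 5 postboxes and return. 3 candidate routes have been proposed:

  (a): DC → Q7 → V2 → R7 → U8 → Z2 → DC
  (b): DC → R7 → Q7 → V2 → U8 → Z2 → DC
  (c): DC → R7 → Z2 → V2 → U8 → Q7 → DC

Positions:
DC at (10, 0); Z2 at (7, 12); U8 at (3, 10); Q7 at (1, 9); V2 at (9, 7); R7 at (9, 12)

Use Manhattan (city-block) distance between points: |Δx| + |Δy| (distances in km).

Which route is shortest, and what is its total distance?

(a): 18 + 10 + 5 + 8 + 6 + 15 = 62
(b): 13 + 11 + 10 + 9 + 6 + 15 = 64
(c): 13 + 2 + 7 + 9 + 3 + 18 = 52

Shortest is (c), total 52 km.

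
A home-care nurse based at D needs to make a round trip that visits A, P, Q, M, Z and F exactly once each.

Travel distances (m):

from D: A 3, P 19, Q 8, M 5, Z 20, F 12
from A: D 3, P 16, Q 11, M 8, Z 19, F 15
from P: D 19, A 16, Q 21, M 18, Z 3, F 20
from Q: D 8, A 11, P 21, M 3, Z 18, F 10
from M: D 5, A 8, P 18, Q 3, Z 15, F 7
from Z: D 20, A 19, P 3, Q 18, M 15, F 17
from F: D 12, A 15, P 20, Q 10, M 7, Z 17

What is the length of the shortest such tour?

D - A - P - Q - M - Z - F - D: 3+16+21+3+15+17+12 = 87
D - A - P - Q - M - F - Z - D: 3+16+21+3+7+17+20 = 87
D - A - P - Q - Z - M - F - D: 3+16+21+18+15+7+12 = 92
D - A - P - Q - Z - F - M - D: 3+16+21+18+17+7+5 = 87
D - A - P - Q - F - M - Z - D: 3+16+21+10+7+15+20 = 92
D - A - P - Q - F - Z - M - D: 3+16+21+10+17+15+5 = 87
D - A - P - M - Q - Z - F - D: 3+16+18+3+18+17+12 = 87
D - A - P - M - Q - F - Z - D: 3+16+18+3+10+17+20 = 87
… (352 more)
D - A - P - Z - F - Q - M - D: 3+16+3+17+10+3+5 = 57  ← best
The minimum is 57.
One optimal route: D → A → P → Z → F → Q → M → D (or its reverse).

57 m — the shortest possible round trip.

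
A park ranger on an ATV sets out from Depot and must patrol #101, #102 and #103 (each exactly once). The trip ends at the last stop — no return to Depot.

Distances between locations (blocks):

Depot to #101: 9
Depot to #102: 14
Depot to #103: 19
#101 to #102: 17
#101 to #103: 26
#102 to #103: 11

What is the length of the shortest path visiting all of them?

There are 3! = 6 possible orderings.
Depot → #101 → #102 → #103: 9+17+11 = 37
Depot → #101 → #103 → #102: 9+26+11 = 46
Depot → #102 → #101 → #103: 14+17+26 = 57
Depot → #102 → #103 → #101: 14+11+26 = 51
Depot → #103 → #101 → #102: 19+26+17 = 62
Depot → #103 → #102 → #101: 19+11+17 = 47
The minimum is 37.
One shortest path: Depot → #101 → #102 → #103.

Shortest open route: 37 blocks.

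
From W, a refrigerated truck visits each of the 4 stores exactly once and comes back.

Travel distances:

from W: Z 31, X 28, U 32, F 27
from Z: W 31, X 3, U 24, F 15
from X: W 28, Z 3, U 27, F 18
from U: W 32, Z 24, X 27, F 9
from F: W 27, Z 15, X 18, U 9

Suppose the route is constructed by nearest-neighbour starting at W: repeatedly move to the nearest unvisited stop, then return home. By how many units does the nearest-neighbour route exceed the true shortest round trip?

4 longer than the optimal tour.

W: F=27, X=28, Z=31, U=32 ⇒ F
F: U=9, Z=15, X=18 ⇒ U
U: Z=24, X=27 ⇒ Z
Z: X=3 ⇒ X
NN route W → F → U → Z → X → W costs 91.
Optimal: W → X → Z → F → U → W costs 87 (by enumerating all 12 distinct tours).
Excess = 91 − 87 = 4.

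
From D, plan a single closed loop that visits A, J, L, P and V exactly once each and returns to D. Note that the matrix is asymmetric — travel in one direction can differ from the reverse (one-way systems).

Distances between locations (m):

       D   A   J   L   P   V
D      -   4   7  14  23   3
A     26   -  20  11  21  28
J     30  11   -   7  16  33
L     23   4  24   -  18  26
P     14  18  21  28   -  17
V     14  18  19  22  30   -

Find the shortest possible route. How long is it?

68 m — the shortest possible round trip.

D-A-J-L-P-V-D: 4+20+7+18+17+14 = 80
D-A-J-L-V-P-D: 4+20+7+26+30+14 = 101
D-A-J-P-L-V-D: 4+20+16+28+26+14 = 108
D-A-J-P-V-L-D: 4+20+16+17+22+23 = 102
D-A-J-V-L-P-D: 4+20+33+22+18+14 = 111
D-A-J-V-P-L-D: 4+20+33+30+28+23 = 138
D-A-L-J-P-V-D: 4+11+24+16+17+14 = 86
D-A-L-J-V-P-D: 4+11+24+33+30+14 = 116
D-A-L-P-J-V-D: 4+11+18+21+33+14 = 101
D-A-L-P-V-J-D: 4+11+18+17+19+30 = 99
D-A-L-V-J-P-D: 4+11+26+19+16+14 = 90
D-A-L-V-P-J-D: 4+11+26+30+21+30 = 122
D-A-P-J-L-V-D: 4+21+21+7+26+14 = 93
D-A-P-J-V-L-D: 4+21+21+33+22+23 = 124
… (106 more)
D-V-J-L-A-P-D: 3+19+7+4+21+14 = 68  ← best
The minimum is 68.
One optimal route: D → V → J → L → A → P → D.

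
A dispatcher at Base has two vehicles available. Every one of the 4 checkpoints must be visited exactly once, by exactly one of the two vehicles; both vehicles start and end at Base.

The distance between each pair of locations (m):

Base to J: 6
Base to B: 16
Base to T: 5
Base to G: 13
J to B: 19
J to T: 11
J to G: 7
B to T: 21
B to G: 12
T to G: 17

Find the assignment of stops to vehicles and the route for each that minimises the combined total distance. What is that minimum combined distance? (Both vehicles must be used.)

Try each way of splitting the stops between the two vehicles (each non-empty) and, for each split, find the best tour for each vehicle:
  {J} + {B, T, G}: 12 + 50 = 62
  {B} + {J, T, G}: 32 + 35 = 67
  {J, B} + {T, G}: 41 + 35 = 76
  {T} + {J, B, G}: 10 + 41 = 51
  {J, T} + {B, G}: 22 + 41 = 63
  {B, T} + {J, G}: 42 + 26 = 68
  … (7 splits in total)
Best: vehicle 1 Base → T → Base = 10; vehicle 2 Base → J → G → B → Base = 41; combined 51.

Minimum combined distance: 51 m.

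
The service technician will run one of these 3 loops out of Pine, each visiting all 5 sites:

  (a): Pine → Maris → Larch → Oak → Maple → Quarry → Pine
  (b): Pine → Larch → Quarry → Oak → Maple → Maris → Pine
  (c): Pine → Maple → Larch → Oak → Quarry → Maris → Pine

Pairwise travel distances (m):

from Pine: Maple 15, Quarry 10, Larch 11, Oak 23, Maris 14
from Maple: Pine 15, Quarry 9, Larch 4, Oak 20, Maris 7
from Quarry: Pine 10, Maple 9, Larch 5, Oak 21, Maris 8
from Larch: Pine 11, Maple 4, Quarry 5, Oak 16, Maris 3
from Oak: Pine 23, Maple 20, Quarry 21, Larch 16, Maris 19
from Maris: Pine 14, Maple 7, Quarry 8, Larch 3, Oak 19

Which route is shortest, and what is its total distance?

(a): 14 + 3 + 16 + 20 + 9 + 10 = 72
(b): 11 + 5 + 21 + 20 + 7 + 14 = 78
(c): 15 + 4 + 16 + 21 + 8 + 14 = 78

Shortest is (a), total 72 m.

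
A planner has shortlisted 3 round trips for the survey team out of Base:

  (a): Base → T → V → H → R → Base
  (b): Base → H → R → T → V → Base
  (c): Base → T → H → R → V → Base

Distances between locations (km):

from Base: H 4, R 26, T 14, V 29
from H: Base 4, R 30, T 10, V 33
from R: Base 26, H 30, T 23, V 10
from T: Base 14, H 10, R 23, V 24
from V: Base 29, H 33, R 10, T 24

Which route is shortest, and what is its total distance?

(a): 14 + 24 + 33 + 30 + 26 = 127
(b): 4 + 30 + 23 + 24 + 29 = 110
(c): 14 + 10 + 30 + 10 + 29 = 93

93 km — (c) is the shortest.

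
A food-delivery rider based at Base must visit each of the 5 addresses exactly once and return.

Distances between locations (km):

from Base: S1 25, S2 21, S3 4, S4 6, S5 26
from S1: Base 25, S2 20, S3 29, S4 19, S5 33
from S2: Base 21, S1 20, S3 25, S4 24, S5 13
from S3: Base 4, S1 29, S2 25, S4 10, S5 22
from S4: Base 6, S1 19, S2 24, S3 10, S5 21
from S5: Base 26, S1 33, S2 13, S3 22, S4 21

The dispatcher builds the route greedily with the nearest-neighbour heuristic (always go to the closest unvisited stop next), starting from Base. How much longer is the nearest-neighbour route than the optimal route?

8 km longer than the optimal tour.

Base: S3=4, S4=6, S2=21, S1=25, S5=26 ⇒ S3
S3: S4=10, S5=22, S2=25, S1=29 ⇒ S4
S4: S1=19, S5=21, S2=24 ⇒ S1
S1: S2=20, S5=33 ⇒ S2
S2: S5=13 ⇒ S5
NN route Base → S3 → S4 → S1 → S2 → S5 → Base costs 92.
Optimal: Base → S3 → S5 → S2 → S1 → S4 → Base costs 84 (by enumerating all 60 distinct tours).
Excess = 92 − 84 = 8.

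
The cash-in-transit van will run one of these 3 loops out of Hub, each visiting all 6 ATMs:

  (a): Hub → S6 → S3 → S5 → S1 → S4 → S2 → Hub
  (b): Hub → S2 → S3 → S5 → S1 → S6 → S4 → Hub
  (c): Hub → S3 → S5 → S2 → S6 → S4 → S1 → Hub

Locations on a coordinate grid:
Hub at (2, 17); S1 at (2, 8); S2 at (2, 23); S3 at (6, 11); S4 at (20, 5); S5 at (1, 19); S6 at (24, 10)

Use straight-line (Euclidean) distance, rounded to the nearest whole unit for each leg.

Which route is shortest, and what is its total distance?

Shortest is (c), total 79.

(a): 23 + 18 + 9 + 11 + 18 + 25 + 6 = 110
(b): 6 + 13 + 9 + 11 + 22 + 6 + 22 = 89
(c): 7 + 9 + 4 + 26 + 6 + 18 + 9 = 79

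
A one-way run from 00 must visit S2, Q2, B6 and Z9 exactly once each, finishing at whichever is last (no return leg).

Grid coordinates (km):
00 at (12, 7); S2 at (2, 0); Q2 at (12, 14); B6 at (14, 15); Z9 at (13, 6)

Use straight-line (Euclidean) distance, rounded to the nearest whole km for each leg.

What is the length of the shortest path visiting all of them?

There are 4! = 24 possible orderings.
00→S2→Q2→B6→Z9: 12+17+2+9 = 40
00→S2→Q2→Z9→B6: 12+17+8+9 = 46
00→S2→B6→Q2→Z9: 12+19+2+8 = 41
00→S2→B6→Z9→Q2: 12+19+9+8 = 48
00→S2→Z9→Q2→B6: 12+13+8+2 = 35
00→S2→Z9→B6→Q2: 12+13+9+2 = 36
00→Q2→S2→B6→Z9: 7+17+19+9 = 52
00→Q2→S2→Z9→B6: 7+17+13+9 = 46
00→Q2→B6→S2→Z9: 7+2+19+13 = 41
00→Q2→B6→Z9→S2: 7+2+9+13 = 31
00→Q2→Z9→S2→B6: 7+8+13+19 = 47
00→Q2→Z9→B6→S2: 7+8+9+19 = 43
00→B6→S2→Q2→Z9: 8+19+17+8 = 52
00→B6→S2→Z9→Q2: 8+19+13+8 = 48
… (10 more)
00→Z9→B6→Q2→S2: 1+9+2+17 = 29  ← best
The minimum is 29.
One shortest path: 00 → Z9 → B6 → Q2 → S2.

Shortest open route: 29 km.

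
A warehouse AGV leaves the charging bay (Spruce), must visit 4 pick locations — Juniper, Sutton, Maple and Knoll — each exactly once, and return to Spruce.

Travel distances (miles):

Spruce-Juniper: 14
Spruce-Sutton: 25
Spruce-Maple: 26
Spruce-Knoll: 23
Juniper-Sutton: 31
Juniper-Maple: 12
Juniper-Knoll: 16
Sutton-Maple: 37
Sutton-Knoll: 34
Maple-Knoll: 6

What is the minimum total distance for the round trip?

There are 12 distinct closed tours to check (reversals are equivalent).
Spruce - Juniper - Sutton - Maple - Knoll - Spruce: 14+31+37+6+23 = 111
Spruce - Juniper - Sutton - Knoll - Maple - Spruce: 14+31+34+6+26 = 111
Spruce - Juniper - Maple - Sutton - Knoll - Spruce: 14+12+37+34+23 = 120
Spruce - Juniper - Maple - Knoll - Sutton - Spruce: 14+12+6+34+25 = 91
Spruce - Juniper - Knoll - Sutton - Maple - Spruce: 14+16+34+37+26 = 127
Spruce - Juniper - Knoll - Maple - Sutton - Spruce: 14+16+6+37+25 = 98
Spruce - Sutton - Juniper - Maple - Knoll - Spruce: 25+31+12+6+23 = 97
Spruce - Sutton - Juniper - Knoll - Maple - Spruce: 25+31+16+6+26 = 104
Spruce - Sutton - Maple - Juniper - Knoll - Spruce: 25+37+12+16+23 = 113
Spruce - Sutton - Knoll - Juniper - Maple - Spruce: 25+34+16+12+26 = 113
Spruce - Maple - Juniper - Sutton - Knoll - Spruce: 26+12+31+34+23 = 126
Spruce - Maple - Sutton - Juniper - Knoll - Spruce: 26+37+31+16+23 = 133
The minimum is 91.
One optimal route: Spruce → Juniper → Maple → Knoll → Sutton → Spruce (or its reverse).

Minimum total distance: 91 miles.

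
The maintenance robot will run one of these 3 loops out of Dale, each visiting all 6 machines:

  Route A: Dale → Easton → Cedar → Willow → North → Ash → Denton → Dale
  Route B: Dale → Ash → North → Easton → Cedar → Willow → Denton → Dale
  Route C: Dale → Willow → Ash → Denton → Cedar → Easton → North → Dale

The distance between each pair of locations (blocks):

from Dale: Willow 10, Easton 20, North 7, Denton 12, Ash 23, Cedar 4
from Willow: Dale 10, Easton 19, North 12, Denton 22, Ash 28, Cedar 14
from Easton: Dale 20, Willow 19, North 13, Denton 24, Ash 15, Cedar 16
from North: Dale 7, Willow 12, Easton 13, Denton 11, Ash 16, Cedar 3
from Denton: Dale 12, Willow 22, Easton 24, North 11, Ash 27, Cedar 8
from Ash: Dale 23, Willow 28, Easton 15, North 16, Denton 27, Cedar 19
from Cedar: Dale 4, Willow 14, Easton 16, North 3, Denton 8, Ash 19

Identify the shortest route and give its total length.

Route A: 20 + 16 + 14 + 12 + 16 + 27 + 12 = 117
Route B: 23 + 16 + 13 + 16 + 14 + 22 + 12 = 116
Route C: 10 + 28 + 27 + 8 + 16 + 13 + 7 = 109

Shortest is Route C, total 109 blocks.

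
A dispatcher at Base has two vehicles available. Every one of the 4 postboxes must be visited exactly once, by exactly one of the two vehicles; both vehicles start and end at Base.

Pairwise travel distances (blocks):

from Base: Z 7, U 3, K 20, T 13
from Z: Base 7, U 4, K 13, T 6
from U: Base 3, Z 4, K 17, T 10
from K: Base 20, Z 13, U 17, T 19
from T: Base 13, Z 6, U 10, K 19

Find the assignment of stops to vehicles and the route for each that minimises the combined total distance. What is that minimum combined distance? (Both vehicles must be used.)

58 blocks — the smallest possible combined total.

Check every non-empty split of the stops between the two vehicles; for each half take its own optimal tour:
  {Z} + {U, K, T}: 14 + 52 = 66
  {U} + {Z, K, T}: 6 + 52 = 58
  {Z, U} + {K, T}: 14 + 52 = 66
  {K} + {Z, U, T}: 40 + 26 = 66
  {Z, K} + {U, T}: 40 + 26 = 66
  {U, K} + {Z, T}: 40 + 26 = 66
  … (7 splits in total)
Best: vehicle 1 Base → U → Base = 6; vehicle 2 Base → Z → K → T → Base = 52; combined 58.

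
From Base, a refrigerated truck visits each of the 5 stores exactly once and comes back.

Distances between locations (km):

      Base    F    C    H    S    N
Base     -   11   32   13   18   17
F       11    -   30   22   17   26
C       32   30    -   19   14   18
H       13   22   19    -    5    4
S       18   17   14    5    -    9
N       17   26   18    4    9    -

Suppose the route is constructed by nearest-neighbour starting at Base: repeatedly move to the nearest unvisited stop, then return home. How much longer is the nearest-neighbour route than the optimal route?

Base: F=11, H=13, N=17, S=18, C=32 ⇒ F
F: S=17, H=22, N=26, C=30 ⇒ S
S: H=5, N=9, C=14 ⇒ H
H: N=4, C=19 ⇒ N
N: C=18 ⇒ C
NN route Base → F → S → H → N → C → Base costs 87.
Optimal: Base → F → S → C → N → H → Base costs 77 (by enumerating all 60 distinct tours).
Excess = 87 − 77 = 10.

The nearest-neighbour route is 10 km longer than optimal.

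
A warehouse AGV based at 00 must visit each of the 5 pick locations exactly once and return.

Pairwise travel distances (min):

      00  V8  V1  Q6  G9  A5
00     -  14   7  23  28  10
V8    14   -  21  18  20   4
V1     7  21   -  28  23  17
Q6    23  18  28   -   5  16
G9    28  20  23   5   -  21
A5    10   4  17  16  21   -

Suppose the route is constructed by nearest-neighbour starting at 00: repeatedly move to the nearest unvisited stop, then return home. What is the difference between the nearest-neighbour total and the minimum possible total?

The nearest-neighbour route is 12 min longer than optimal.

From 00: V1=7, A5=10, V8=14, Q6=23, G9=28 → choose V1 (7).
From V1: A5=17, V8=21, G9=23, Q6=28 → choose A5 (17).
From A5: V8=4, Q6=16, G9=21 → choose V8 (4).
From V8: Q6=18, G9=20 → choose Q6 (18).
From Q6: G9=5 → choose G9 (5).
NN route 00 → V1 → A5 → V8 → Q6 → G9 → 00 costs 79.
Optimal: 00 → V1 → G9 → Q6 → V8 → A5 → 00 costs 67 (by enumerating all 60 distinct tours).
Excess = 79 − 67 = 12.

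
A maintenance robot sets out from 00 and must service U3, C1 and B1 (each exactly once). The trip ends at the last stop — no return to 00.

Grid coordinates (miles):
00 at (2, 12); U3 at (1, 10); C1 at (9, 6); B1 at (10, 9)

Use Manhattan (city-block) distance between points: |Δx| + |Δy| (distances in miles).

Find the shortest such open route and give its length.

17 miles — the minimum one-way total.

There are 3! = 6 possible orderings.
00 → U3 → C1 → B1: 3+12+4 = 19
00 → U3 → B1 → C1: 3+10+4 = 17
00 → C1 → U3 → B1: 13+12+10 = 35
00 → C1 → B1 → U3: 13+4+10 = 27
00 → B1 → U3 → C1: 11+10+12 = 33
00 → B1 → C1 → U3: 11+4+12 = 27
The minimum is 17.
One shortest path: 00 → U3 → B1 → C1.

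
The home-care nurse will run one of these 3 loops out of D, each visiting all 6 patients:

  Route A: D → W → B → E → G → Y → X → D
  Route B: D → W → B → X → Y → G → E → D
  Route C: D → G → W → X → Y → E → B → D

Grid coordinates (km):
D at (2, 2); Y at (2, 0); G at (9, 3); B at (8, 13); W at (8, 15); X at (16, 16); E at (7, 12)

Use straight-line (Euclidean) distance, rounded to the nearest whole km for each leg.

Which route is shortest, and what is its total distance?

Route A: 14 + 2 + 1 + 9 + 8 + 21 + 20 = 75
Route B: 14 + 2 + 9 + 21 + 8 + 9 + 11 = 74
Route C: 7 + 12 + 8 + 21 + 13 + 1 + 13 = 75

74 km — Route B is the shortest.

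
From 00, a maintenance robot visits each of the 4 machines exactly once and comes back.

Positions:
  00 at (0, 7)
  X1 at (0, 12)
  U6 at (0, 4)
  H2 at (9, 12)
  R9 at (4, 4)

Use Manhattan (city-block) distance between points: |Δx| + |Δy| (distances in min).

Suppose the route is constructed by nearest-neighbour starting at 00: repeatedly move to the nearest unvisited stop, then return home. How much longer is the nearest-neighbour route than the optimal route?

00: U6=3, X1=5, R9=7, H2=14 ⇒ U6
U6: R9=4, X1=8, H2=17 ⇒ R9
R9: X1=12, H2=13 ⇒ X1
X1: H2=9 ⇒ H2
NN route 00 → U6 → R9 → X1 → H2 → 00 costs 42.
Optimal: 00 → X1 → H2 → R9 → U6 → 00 costs 34 (by enumerating all 12 distinct tours).
Excess = 42 − 34 = 8.

The nearest-neighbour route is 8 min longer than optimal.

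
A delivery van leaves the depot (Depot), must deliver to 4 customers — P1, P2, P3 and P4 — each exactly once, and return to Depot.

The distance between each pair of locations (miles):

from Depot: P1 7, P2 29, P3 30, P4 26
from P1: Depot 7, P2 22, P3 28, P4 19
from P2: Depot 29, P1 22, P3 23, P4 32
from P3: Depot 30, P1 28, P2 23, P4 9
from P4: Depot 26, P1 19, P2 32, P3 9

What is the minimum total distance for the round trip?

Shortest round trip = 87 miles.

With 4 stops there are 4!/2 = 12 distinct round trips (a route and its reverse cost the same).
Depot - P1 - P2 - P3 - P4 - Depot: 7+22+23+9+26 = 87
Depot - P1 - P2 - P4 - P3 - Depot: 7+22+32+9+30 = 100
Depot - P1 - P3 - P2 - P4 - Depot: 7+28+23+32+26 = 116
Depot - P1 - P3 - P4 - P2 - Depot: 7+28+9+32+29 = 105
Depot - P1 - P4 - P2 - P3 - Depot: 7+19+32+23+30 = 111
Depot - P1 - P4 - P3 - P2 - Depot: 7+19+9+23+29 = 87
Depot - P2 - P1 - P3 - P4 - Depot: 29+22+28+9+26 = 114
Depot - P2 - P1 - P4 - P3 - Depot: 29+22+19+9+30 = 109
Depot - P2 - P3 - P1 - P4 - Depot: 29+23+28+19+26 = 125
Depot - P2 - P4 - P1 - P3 - Depot: 29+32+19+28+30 = 138
Depot - P3 - P1 - P2 - P4 - Depot: 30+28+22+32+26 = 138
Depot - P3 - P2 - P1 - P4 - Depot: 30+23+22+19+26 = 120
The minimum is 87.
One optimal route: Depot → P1 → P2 → P3 → P4 → Depot (or its reverse).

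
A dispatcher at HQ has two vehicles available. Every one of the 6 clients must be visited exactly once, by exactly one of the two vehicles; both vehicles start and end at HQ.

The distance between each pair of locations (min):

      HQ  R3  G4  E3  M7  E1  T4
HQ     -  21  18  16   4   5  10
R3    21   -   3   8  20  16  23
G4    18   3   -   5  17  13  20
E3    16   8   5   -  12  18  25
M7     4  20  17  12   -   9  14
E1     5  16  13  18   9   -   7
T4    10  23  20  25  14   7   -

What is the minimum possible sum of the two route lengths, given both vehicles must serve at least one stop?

Check every non-empty split of the stops between the two vehicles; for each half take its own optimal tour:
  {R3} + {G4, E3, M7, E1, T4}: 42 + 51 = 93
  {G4} + {R3, E3, M7, E1, T4}: 36 + 57 = 93
  {R3, G4} + {E3, M7, E1, T4}: 42 + 51 = 93
  {E3} + {R3, G4, M7, E1, T4}: 32 + 57 = 89
  {R3, E3} + {G4, M7, E1, T4}: 45 + 51 = 96
  {G4, E3} + {R3, M7, E1, T4}: 39 + 57 = 96
  … (31 splits in total)
  {M7} + {R3, G4, E3, E1, T4}: 8 + 57 = 65  ← best
Best: vehicle 1 HQ → M7 → HQ = 8; vehicle 2 HQ → E3 → R3 → G4 → E1 → T4 → HQ = 57; combined 65.

65 min — the smallest possible combined total.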